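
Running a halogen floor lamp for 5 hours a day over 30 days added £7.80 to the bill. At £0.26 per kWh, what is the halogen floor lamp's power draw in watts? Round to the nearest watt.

Energy = £7.80 ÷ £0.26/kWh = 30 kWh
Runtime = 5 h/day × 30 days = 150 h
Power = 30 kWh ÷ 150 h = 0.2 kW = 200 W

200 W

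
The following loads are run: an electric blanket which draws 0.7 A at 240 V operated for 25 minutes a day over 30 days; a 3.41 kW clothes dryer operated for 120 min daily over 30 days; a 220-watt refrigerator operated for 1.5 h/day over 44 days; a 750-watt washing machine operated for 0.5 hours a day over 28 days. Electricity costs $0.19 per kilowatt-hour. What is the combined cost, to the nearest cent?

$44.03

electric blanket: Power = 0.7 A × 240 V = 168 W = 0.168 kW
electric blanket: Runtime = 25 min × 30 = 750 min = 12.5 h
electric blanket: 0.168 kW × 12.5 h = 2.1 kWh
clothes dryer: Runtime = 120 min × 30 = 3600 min = 60 h
clothes dryer: 3.41 kW × 60 h = 204.6 kWh
refrigerator: Runtime = 1.5 h/day × 44 days = 66 h
refrigerator: 0.22 kW × 66 h = 14.52 kWh
washing machine: Runtime = 0.5 h/day × 28 days = 14 h
washing machine: 0.75 kW × 14 h = 10.5 kWh
Total energy = 231.72 kWh
Cost = 231.72 × $0.19 = $44.03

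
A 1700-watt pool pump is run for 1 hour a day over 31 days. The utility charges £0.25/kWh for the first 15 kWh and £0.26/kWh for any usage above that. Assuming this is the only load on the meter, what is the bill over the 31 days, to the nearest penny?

£13.55

Runtime = 1 h/day × 31 days = 31 h
Energy = 1.7 kW × 31 h = 52.7 kWh
Tier 1 (0–15 kWh): 15 × £0.25 = £3.75
Above 15 kWh: 37.7 × £0.26 = £9.802
Bill = £13.55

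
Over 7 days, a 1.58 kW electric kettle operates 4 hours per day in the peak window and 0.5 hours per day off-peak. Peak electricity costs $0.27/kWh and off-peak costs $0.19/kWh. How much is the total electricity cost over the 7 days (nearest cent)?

Peak energy = 1.58 kW × 4 h × 7 = 44.24 kWh
Off-peak energy = 1.58 kW × 0.5 h × 7 = 5.53 kWh
Cost = 44.24 × $0.27 + 5.53 × $0.19 = $11.9448 + $1.0507 = $13.00

$13.00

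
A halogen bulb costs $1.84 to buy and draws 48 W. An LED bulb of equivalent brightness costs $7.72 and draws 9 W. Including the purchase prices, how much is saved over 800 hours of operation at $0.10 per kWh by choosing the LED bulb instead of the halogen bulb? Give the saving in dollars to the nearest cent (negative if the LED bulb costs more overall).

halogen bulb: $1.84 + (48/1000) kW × 800 h × $0.10 = $1.84 + $3.84 = $5.68
LED bulb: $7.72 + (9/1000) kW × 800 h × $0.10 = $7.72 + $0.72 = $8.44
Saving = $5.68 − $8.44 = −$2.76

-$2.76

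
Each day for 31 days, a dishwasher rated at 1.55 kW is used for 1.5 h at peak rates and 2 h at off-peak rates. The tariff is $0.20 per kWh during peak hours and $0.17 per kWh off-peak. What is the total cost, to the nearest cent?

Peak energy = 1.55 kW × 1.5 h × 31 = 72.075 kWh
Off-peak energy = 1.55 kW × 2 h × 31 = 96.1 kWh
Cost = 72.075 × $0.20 + 96.1 × $0.17 = $14.415 + $16.337 = $30.75

$30.75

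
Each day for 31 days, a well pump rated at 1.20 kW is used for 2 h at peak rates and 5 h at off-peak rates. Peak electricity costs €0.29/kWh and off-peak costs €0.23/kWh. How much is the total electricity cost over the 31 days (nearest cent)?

€64.36

Peak energy = 1.2 kW × 2 h × 31 = 74.4 kWh
Off-peak energy = 1.2 kW × 5 h × 31 = 186 kWh
Cost = 74.4 × €0.29 + 186 × €0.23 = €21.576 + €42.78 = €64.36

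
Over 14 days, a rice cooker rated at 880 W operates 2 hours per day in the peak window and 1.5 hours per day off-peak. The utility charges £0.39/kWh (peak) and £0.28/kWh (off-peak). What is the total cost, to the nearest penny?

£14.78

Peak energy = 0.88 kW × 2 h × 14 = 24.64 kWh
Off-peak energy = 0.88 kW × 1.5 h × 14 = 18.48 kWh
Cost = 24.64 × £0.39 + 18.48 × £0.28 = £9.6096 + £5.1744 = £14.78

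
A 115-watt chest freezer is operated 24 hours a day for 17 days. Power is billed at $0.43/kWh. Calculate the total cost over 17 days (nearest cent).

$20.18

Runtime = 24 h × 17 = 408 h
Energy = 0.115 kW × 408 h = 46.92 kWh
Cost = 46.92 kWh × $0.43/kWh = $20.18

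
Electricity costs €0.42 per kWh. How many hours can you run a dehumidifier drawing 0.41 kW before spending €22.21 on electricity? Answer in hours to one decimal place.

129.0 h

Energy available = €22.21 ÷ €0.42/kWh = 52.881 kWh
Hours = 52.881 kWh ÷ 0.41 kW = 129.0 h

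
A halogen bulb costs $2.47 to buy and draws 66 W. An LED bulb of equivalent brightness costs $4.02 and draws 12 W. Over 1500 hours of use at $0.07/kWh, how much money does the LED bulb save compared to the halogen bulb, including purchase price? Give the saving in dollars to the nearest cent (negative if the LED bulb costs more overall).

halogen bulb: $2.47 + (66/1000) kW × 1500 h × $0.07 = $2.47 + $6.93 = $9.4
LED bulb: $4.02 + (12/1000) kW × 1500 h × $0.07 = $4.02 + $1.26 = $5.28
Saving = $9.4 − $5.28 = $4.12

$4.12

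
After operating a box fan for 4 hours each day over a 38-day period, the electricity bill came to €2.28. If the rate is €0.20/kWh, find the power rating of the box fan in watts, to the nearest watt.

Energy = €2.28 ÷ €0.20/kWh = 11.4 kWh
Runtime = 4 h/day × 38 days = 152 h
Power = 11.4 kWh ÷ 152 h = 0.075 kW = 75 W

75 W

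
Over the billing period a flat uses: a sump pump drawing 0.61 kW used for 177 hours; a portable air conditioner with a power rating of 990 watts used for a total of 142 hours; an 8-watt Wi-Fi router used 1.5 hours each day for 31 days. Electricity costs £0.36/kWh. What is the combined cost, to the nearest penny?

£89.61

sump pump: 0.61 kW × 177 h = 107.97 kWh
portable air conditioner: 0.99 kW × 142 h = 140.58 kWh
Wi-Fi router: Runtime = 1.5 h/day × 31 days = 46.5 h
Wi-Fi router: 0.008 kW × 46.5 h = 0.372 kWh
Total energy = 248.922 kWh
Cost = 248.922 × £0.36 = £89.61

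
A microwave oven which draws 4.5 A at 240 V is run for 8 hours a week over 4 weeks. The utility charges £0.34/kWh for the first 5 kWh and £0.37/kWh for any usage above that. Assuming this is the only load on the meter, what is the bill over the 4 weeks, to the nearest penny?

£12.64

Power = 4.5 A × 240 V = 1080 W = 1.08 kW
Runtime = 8 h/week × 4 weeks = 32 h
Energy = 1.08 kW × 32 h = 34.56 kWh
Tier 1 (0–5 kWh): 5 × £0.34 = £1.7
Above 5 kWh: 29.56 × £0.37 = £10.9372
Bill = £12.64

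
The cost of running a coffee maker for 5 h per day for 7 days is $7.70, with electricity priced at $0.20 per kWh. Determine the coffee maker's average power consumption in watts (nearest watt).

1100 W

Energy = $7.70 ÷ $0.20/kWh = 38.5 kWh
Runtime = 5 h/day × 7 days = 35 h
Power = 38.5 kWh ÷ 35 h = 1.1 kW = 1100 W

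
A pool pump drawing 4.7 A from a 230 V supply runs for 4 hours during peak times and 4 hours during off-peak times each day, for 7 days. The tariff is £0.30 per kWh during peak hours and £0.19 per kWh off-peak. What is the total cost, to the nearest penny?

£14.83

Power = 4.7 A × 230 V = 1081 W = 1.081 kW
Peak energy = 1.081 kW × 4 h × 7 = 30.268 kWh
Off-peak energy = 1.081 kW × 4 h × 7 = 30.268 kWh
Cost = 30.268 × £0.30 + 30.268 × £0.19 = £9.0804 + £5.75092 = £14.83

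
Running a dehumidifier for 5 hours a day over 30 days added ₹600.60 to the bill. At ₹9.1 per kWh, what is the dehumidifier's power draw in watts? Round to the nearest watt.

Energy = ₹600.60 ÷ ₹9.1/kWh = 66 kWh
Runtime = 5 h/day × 30 days = 150 h
Power = 66 kWh ÷ 150 h = 0.44 kW = 440 W

440 W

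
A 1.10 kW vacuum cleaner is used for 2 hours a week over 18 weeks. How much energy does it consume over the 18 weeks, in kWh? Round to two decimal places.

39.60 kWh

Runtime = 2 h/week × 18 weeks = 36 h
Energy = 1.1 kW × 36 h = 39.6 kWh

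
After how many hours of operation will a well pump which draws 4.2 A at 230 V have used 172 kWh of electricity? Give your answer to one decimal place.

178.1 h

Power = 4.2 A × 230 V = 966 W = 0.966 kW
Hours = 172 kWh ÷ 0.966 kW = 178.1 h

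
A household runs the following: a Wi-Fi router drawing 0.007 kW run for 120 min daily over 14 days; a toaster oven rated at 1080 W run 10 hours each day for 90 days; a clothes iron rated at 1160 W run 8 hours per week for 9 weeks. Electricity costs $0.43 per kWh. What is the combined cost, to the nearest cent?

$453.96

Wi-Fi router: Runtime = 120 min × 14 = 1680 min = 28 h
Wi-Fi router: 0.007 kW × 28 h = 0.196 kWh
toaster oven: Runtime = 10 h/day × 90 days = 900 h
toaster oven: 1.08 kW × 900 h = 972 kWh
clothes iron: Runtime = 8 h/week × 9 weeks = 72 h
clothes iron: 1.16 kW × 72 h = 83.52 kWh
Total energy = 1055.716 kWh
Cost = 1055.716 × $0.43 = $453.96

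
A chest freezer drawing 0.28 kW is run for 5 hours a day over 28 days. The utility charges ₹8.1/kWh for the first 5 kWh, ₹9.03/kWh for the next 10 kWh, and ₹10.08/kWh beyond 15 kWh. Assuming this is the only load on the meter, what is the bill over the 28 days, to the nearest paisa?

Runtime = 5 h/day × 28 days = 140 h
Energy = 0.28 kW × 140 h = 39.2 kWh
Tier 1 (0–5 kWh): 5 × ₹8.1 = ₹40.5
Tier 2 (5–15 kWh): 10 × ₹9.03 = ₹90.3
Above 15 kWh: 24.2 × ₹10.08 = ₹243.936
Bill = ₹374.74

₹374.74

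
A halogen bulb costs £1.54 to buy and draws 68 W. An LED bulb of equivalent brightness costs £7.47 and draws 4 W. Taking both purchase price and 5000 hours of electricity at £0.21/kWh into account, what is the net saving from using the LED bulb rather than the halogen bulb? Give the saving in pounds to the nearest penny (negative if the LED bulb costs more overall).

halogen bulb: £1.54 + (68/1000) kW × 5000 h × £0.21 = £1.54 + £71.4 = £72.94
LED bulb: £7.47 + (4/1000) kW × 5000 h × £0.21 = £7.47 + £4.2 = £11.67
Saving = £72.94 − £11.67 = £61.27

£61.27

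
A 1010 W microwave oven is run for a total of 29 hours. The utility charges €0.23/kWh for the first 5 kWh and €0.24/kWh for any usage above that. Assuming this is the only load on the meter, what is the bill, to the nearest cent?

€6.98

Energy = 1.01 kW × 29 h = 29.29 kWh
Tier 1 (0–5 kWh): 5 × €0.23 = €1.15
Above 5 kWh: 24.29 × €0.24 = €5.8296
Bill = €6.98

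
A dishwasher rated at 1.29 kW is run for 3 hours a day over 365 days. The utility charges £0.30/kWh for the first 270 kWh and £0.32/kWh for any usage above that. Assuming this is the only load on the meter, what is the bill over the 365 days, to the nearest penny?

Runtime = 3 h/day × 365 days = 1095 h
Energy = 1.29 kW × 1095 h = 1412.55 kWh
Tier 1 (0–270 kWh): 270 × £0.30 = £81
Above 270 kWh: 1142.55 × £0.32 = £365.616
Bill = £446.62

£446.62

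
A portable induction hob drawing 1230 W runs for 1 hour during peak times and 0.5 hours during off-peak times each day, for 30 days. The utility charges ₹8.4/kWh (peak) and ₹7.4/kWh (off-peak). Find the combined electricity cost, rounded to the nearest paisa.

Peak energy = 1.23 kW × 1 h × 30 = 36.9 kWh
Off-peak energy = 1.23 kW × 0.5 h × 30 = 18.45 kWh
Cost = 36.9 × ₹8.4 + 18.45 × ₹7.4 = ₹309.96 + ₹136.53 = ₹446.49

₹446.49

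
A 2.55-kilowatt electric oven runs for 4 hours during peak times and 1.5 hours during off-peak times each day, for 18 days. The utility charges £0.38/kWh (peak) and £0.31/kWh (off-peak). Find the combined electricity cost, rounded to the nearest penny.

£91.11

Peak energy = 2.55 kW × 4 h × 18 = 183.6 kWh
Off-peak energy = 2.55 kW × 1.5 h × 18 = 68.85 kWh
Cost = 183.6 × £0.38 + 68.85 × £0.31 = £69.768 + £21.3435 = £91.11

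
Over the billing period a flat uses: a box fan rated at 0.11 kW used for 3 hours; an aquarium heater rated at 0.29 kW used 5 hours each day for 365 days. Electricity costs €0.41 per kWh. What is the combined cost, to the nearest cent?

box fan: 0.11 kW × 3 h = 0.33 kWh
aquarium heater: Runtime = 5 h/day × 365 days = 1825 h
aquarium heater: 0.29 kW × 1825 h = 529.25 kWh
Total energy = 529.58 kWh
Cost = 529.58 × €0.41 = €217.13

€217.13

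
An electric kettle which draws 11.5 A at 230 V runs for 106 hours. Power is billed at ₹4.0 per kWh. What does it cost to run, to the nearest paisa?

₹1121.48

Power = 11.5 A × 230 V = 2645 W = 2.645 kW
Energy = 2.645 kW × 106 h = 280.37 kWh
Cost = 280.37 kWh × ₹4.0/kWh = ₹1121.48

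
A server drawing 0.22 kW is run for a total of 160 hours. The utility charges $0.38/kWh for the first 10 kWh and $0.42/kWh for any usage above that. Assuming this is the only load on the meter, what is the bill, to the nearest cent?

$14.38

Energy = 0.22 kW × 160 h = 35.2 kWh
Tier 1 (0–10 kWh): 10 × $0.38 = $3.8
Above 10 kWh: 25.2 × $0.42 = $10.584
Bill = $14.38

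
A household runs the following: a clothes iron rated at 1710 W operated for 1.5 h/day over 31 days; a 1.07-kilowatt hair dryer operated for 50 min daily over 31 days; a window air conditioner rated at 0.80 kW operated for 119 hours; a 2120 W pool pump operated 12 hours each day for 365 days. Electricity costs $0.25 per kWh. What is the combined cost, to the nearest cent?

$2371.99

clothes iron: Runtime = 1.5 h/day × 31 days = 46.5 h
clothes iron: 1.71 kW × 46.5 h = 79.515 kWh
hair dryer: Runtime = 50 min × 31 = 1550 min = 25.833333… h
hair dryer: 1.07 kW × 25.833333… h = 27.641666… kWh
window air conditioner: 0.8 kW × 119 h = 95.2 kWh
pool pump: Runtime = 12 h/day × 365 days = 4380 h
pool pump: 2.12 kW × 4380 h = 9285.6 kWh
Total energy = 9487.956666… kWh
Cost = 9487.956666… × $0.25 = $2371.99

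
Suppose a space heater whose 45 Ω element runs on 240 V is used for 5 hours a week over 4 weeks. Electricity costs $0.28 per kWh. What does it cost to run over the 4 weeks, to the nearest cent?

$7.17

Power = V²/R = 240²/45 = 1280 W = 1.28 kW
Runtime = 5 h/week × 4 weeks = 20 h
Energy = 1.28 kW × 20 h = 25.6 kWh
Cost = 25.6 kWh × $0.28/kWh = $7.17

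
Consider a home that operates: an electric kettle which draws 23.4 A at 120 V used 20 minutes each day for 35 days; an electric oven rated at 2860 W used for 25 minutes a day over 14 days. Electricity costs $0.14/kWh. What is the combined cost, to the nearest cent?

$6.92

electric kettle: Power = 23.4 A × 120 V = 2808 W = 2.808 kW
electric kettle: Runtime = 20 min × 35 = 700 min = 11.666666… h
electric kettle: 2.808 kW × 11.666666… h = 32.76 kWh
electric oven: Runtime = 25 min × 14 = 350 min = 5.833333… h
electric oven: 2.86 kW × 5.833333… h = 16.683333… kWh
Total energy = 49.443333… kWh
Cost = 49.443333… × $0.14 = $6.92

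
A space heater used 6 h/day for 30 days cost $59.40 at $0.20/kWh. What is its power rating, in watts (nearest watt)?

1650 W

Energy = $59.40 ÷ $0.20/kWh = 297 kWh
Runtime = 6 h/day × 30 days = 180 h
Power = 297 kWh ÷ 180 h = 1.65 kW = 1650 W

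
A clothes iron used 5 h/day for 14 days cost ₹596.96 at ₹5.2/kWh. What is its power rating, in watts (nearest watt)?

1640 W

Energy = ₹596.96 ÷ ₹5.2/kWh = 114.8 kWh
Runtime = 5 h/day × 14 days = 70 h
Power = 114.8 kWh ÷ 70 h = 1.64 kW = 1640 W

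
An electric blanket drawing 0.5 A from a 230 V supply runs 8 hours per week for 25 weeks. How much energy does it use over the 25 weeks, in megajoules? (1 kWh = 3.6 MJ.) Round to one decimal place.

82.8 MJ

Power = 0.5 A × 230 V = 115 W = 0.115 kW
Runtime = 8 h/week × 25 weeks = 200 h
Energy = 0.115 kW × 200 h = 23 kWh
= 23 × 3.6 MJ = 82.8 MJ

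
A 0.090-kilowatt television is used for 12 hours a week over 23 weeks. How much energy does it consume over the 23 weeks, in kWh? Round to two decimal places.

24.84 kWh

Runtime = 12 h/week × 23 weeks = 276 h
Energy = 0.09 kW × 276 h = 24.84 kWh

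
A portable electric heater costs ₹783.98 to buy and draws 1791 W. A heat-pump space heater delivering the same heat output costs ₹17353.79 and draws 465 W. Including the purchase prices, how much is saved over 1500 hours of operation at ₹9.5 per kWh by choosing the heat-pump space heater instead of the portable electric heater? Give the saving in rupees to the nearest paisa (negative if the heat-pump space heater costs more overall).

portable electric heater: ₹783.98 + (1791/1000) kW × 1500 h × ₹9.5 = ₹783.98 + ₹25521.75 = ₹26305.73
heat-pump space heater: ₹17353.79 + (465/1000) kW × 1500 h × ₹9.5 = ₹17353.79 + ₹6626.25 = ₹23980.04
Saving = ₹26305.73 − ₹23980.04 = ₹2325.69

₹2325.69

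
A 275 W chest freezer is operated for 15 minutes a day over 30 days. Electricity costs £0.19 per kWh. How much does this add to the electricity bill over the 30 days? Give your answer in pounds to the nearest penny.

Runtime = 15 min × 30 = 450 min = 7.5 h
Energy = 0.275 kW × 7.5 h = 2.0625 kWh
Cost = 2.0625 kWh × £0.19/kWh = £0.39

£0.39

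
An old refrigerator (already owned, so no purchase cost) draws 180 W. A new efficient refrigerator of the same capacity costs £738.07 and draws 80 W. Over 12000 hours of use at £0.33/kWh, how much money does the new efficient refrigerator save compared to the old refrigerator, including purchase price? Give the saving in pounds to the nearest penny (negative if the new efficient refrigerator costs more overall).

-£342.07

old refrigerator: £0.00 + (180/1000) kW × 12000 h × £0.33 = £0.00 + £712.8 = £712.8
new efficient refrigerator: £738.07 + (80/1000) kW × 12000 h × £0.33 = £738.07 + £316.8 = £1054.87
Saving = £712.8 − £1054.87 = −£342.07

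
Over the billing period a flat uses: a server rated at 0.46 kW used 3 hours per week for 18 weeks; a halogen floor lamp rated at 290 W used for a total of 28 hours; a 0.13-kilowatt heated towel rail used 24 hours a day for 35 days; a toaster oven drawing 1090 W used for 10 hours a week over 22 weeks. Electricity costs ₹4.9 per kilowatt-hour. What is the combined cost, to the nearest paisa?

₹1871.60

server: Runtime = 3 h/week × 18 weeks = 54 h
server: 0.46 kW × 54 h = 24.84 kWh
halogen floor lamp: 0.29 kW × 28 h = 8.12 kWh
heated towel rail: Runtime = 24 h × 35 = 840 h
heated towel rail: 0.13 kW × 840 h = 109.2 kWh
toaster oven: Runtime = 10 h/week × 22 weeks = 220 h
toaster oven: 1.09 kW × 220 h = 239.8 kWh
Total energy = 381.96 kWh
Cost = 381.96 × ₹4.9 = ₹1871.60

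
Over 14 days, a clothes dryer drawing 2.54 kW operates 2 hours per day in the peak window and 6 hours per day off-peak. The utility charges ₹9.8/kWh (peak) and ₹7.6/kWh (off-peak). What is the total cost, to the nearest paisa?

Peak energy = 2.54 kW × 2 h × 14 = 71.12 kWh
Off-peak energy = 2.54 kW × 6 h × 14 = 213.36 kWh
Cost = 71.12 × ₹9.8 + 213.36 × ₹7.6 = ₹696.976 + ₹1621.536 = ₹2318.51

₹2318.51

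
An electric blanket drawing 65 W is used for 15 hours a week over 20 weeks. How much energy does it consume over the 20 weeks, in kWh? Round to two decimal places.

19.50 kWh

Runtime = 15 h/week × 20 weeks = 300 h
Energy = 0.065 kW × 300 h = 19.5 kWh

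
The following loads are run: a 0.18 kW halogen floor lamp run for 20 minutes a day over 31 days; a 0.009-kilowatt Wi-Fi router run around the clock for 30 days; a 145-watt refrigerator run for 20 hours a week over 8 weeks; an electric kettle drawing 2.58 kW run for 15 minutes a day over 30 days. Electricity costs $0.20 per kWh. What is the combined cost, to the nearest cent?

$10.18

halogen floor lamp: Runtime = 20 min × 31 = 620 min = 10.333333… h
halogen floor lamp: 0.18 kW × 10.333333… h = 1.86 kWh
Wi-Fi router: Runtime = 24 h × 30 = 720 h
Wi-Fi router: 0.009 kW × 720 h = 6.48 kWh
refrigerator: Runtime = 20 h/week × 8 weeks = 160 h
refrigerator: 0.145 kW × 160 h = 23.2 kWh
electric kettle: Runtime = 15 min × 30 = 450 min = 7.5 h
electric kettle: 2.58 kW × 7.5 h = 19.35 kWh
Total energy = 50.89 kWh
Cost = 50.89 × $0.20 = $10.18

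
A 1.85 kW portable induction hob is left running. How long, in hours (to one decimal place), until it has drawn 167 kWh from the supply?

90.3 h

Hours = 167 kWh ÷ 1.85 kW = 90.3 h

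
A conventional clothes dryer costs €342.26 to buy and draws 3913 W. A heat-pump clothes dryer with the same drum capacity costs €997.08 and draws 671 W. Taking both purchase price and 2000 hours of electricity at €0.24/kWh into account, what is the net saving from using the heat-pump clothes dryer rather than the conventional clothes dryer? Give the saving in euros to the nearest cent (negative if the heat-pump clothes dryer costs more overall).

€901.34

conventional clothes dryer: €342.26 + (3913/1000) kW × 2000 h × €0.24 = €342.26 + €1878.24 = €2220.5
heat-pump clothes dryer: €997.08 + (671/1000) kW × 2000 h × €0.24 = €997.08 + €322.08 = €1319.16
Saving = €2220.5 − €1319.16 = €901.34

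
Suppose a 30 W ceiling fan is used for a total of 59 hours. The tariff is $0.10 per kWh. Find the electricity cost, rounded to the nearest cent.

Energy = 0.03 kW × 59 h = 1.77 kWh
Cost = 1.77 kWh × $0.10/kWh = $0.18

$0.18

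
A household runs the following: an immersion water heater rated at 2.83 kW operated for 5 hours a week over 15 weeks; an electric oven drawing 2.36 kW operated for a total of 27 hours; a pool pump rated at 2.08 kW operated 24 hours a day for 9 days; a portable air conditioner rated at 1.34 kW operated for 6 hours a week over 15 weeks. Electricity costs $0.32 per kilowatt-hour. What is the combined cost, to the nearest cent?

immersion water heater: Runtime = 5 h/week × 15 weeks = 75 h
immersion water heater: 2.83 kW × 75 h = 212.25 kWh
electric oven: 2.36 kW × 27 h = 63.72 kWh
pool pump: Runtime = 24 h × 9 = 216 h
pool pump: 2.08 kW × 216 h = 449.28 kWh
portable air conditioner: Runtime = 6 h/week × 15 weeks = 90 h
portable air conditioner: 1.34 kW × 90 h = 120.6 kWh
Total energy = 845.85 kWh
Cost = 845.85 × $0.32 = $270.67

$270.67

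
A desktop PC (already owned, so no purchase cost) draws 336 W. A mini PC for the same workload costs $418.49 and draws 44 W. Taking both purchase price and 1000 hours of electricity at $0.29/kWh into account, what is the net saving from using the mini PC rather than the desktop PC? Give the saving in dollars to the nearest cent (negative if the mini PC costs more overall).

-$333.81

desktop PC: $0.00 + (336/1000) kW × 1000 h × $0.29 = $0.00 + $97.44 = $97.44
mini PC: $418.49 + (44/1000) kW × 1000 h × $0.29 = $418.49 + $12.76 = $431.25
Saving = $97.44 − $431.25 = −$333.81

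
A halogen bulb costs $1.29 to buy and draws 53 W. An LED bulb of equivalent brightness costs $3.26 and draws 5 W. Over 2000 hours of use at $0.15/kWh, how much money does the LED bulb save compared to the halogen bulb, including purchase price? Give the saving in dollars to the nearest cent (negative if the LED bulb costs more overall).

$12.43

halogen bulb: $1.29 + (53/1000) kW × 2000 h × $0.15 = $1.29 + $15.9 = $17.19
LED bulb: $3.26 + (5/1000) kW × 2000 h × $0.15 = $3.26 + $1.5 = $4.76
Saving = $17.19 − $4.76 = $12.43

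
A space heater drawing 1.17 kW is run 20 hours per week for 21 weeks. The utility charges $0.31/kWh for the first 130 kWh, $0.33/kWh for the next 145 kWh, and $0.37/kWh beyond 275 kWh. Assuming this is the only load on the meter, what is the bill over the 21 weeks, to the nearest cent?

$168.22

Runtime = 20 h/week × 21 weeks = 420 h
Energy = 1.17 kW × 420 h = 491.4 kWh
Tier 1 (0–130 kWh): 130 × $0.31 = $40.3
Tier 2 (130–275 kWh): 145 × $0.33 = $47.85
Above 275 kWh: 216.4 × $0.37 = $80.068
Bill = $168.22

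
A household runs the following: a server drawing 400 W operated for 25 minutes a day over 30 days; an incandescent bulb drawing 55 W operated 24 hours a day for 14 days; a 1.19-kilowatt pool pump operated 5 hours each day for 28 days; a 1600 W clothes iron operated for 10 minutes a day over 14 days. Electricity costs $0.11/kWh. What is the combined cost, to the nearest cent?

$21.32

server: Runtime = 25 min × 30 = 750 min = 12.5 h
server: 0.4 kW × 12.5 h = 5 kWh
incandescent bulb: Runtime = 24 h × 14 = 336 h
incandescent bulb: 0.055 kW × 336 h = 18.48 kWh
pool pump: Runtime = 5 h/day × 28 days = 140 h
pool pump: 1.19 kW × 140 h = 166.6 kWh
clothes iron: Runtime = 10 min × 14 = 140 min = 2.333333… h
clothes iron: 1.6 kW × 2.333333… h = 3.733333… kWh
Total energy = 193.813333… kWh
Cost = 193.813333… × $0.11 = $21.32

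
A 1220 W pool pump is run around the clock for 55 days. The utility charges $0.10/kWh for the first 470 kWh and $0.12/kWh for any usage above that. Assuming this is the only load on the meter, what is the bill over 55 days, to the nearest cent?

$183.85

Runtime = 24 h × 55 = 1320 h
Energy = 1.22 kW × 1320 h = 1610.4 kWh
Tier 1 (0–470 kWh): 470 × $0.10 = $47
Above 470 kWh: 1140.4 × $0.12 = $136.848
Bill = $183.85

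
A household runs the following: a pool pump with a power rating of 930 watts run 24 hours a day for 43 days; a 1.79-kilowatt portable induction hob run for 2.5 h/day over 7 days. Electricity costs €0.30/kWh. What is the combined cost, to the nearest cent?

pool pump: Runtime = 24 h × 43 = 1032 h
pool pump: 0.93 kW × 1032 h = 959.76 kWh
portable induction hob: Runtime = 2.5 h/day × 7 days = 17.5 h
portable induction hob: 1.79 kW × 17.5 h = 31.325 kWh
Total energy = 991.085 kWh
Cost = 991.085 × €0.30 = €297.33

€297.33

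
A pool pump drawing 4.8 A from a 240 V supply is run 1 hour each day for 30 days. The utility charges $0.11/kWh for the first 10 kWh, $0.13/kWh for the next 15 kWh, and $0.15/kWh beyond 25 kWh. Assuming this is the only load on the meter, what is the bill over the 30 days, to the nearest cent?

Power = 4.8 A × 240 V = 1152 W = 1.152 kW
Runtime = 1 h/day × 30 days = 30 h
Energy = 1.152 kW × 30 h = 34.56 kWh
Tier 1 (0–10 kWh): 10 × $0.11 = $1.1
Tier 2 (10–25 kWh): 15 × $0.13 = $1.95
Above 25 kWh: 9.56 × $0.15 = $1.434
Bill = $4.48

$4.48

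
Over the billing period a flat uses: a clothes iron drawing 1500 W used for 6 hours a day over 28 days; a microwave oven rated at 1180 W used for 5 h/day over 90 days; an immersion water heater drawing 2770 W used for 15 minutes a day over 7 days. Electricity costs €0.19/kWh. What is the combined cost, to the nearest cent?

clothes iron: Runtime = 6 h/day × 28 days = 168 h
clothes iron: 1.5 kW × 168 h = 252 kWh
microwave oven: Runtime = 5 h/day × 90 days = 450 h
microwave oven: 1.18 kW × 450 h = 531 kWh
immersion water heater: Runtime = 15 min × 7 = 105 min = 1.75 h
immersion water heater: 2.77 kW × 1.75 h = 4.8475 kWh
Total energy = 787.8475 kWh
Cost = 787.8475 × €0.19 = €149.69

€149.69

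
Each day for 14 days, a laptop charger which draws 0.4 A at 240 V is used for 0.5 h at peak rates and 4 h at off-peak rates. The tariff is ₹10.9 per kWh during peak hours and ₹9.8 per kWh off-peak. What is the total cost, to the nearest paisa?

₹60.01

Power = 0.4 A × 240 V = 96 W = 0.096 kW
Peak energy = 0.096 kW × 0.5 h × 14 = 0.672 kWh
Off-peak energy = 0.096 kW × 4 h × 14 = 5.376 kWh
Cost = 0.672 × ₹10.9 + 5.376 × ₹9.8 = ₹7.3248 + ₹52.6848 = ₹60.01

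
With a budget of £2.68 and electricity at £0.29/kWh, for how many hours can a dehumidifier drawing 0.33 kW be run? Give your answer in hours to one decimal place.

Energy available = £2.68 ÷ £0.29/kWh = 9.2414 kWh
Hours = 9.2414 kWh ÷ 0.33 kW = 28.0 h

28.0 h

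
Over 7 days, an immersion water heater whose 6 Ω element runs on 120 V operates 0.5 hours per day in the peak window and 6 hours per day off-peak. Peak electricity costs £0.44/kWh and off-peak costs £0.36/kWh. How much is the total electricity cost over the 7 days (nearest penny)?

£39.98

Power = V²/R = 120²/6 = 2400 W = 2.4 kW
Peak energy = 2.4 kW × 0.5 h × 7 = 8.4 kWh
Off-peak energy = 2.4 kW × 6 h × 7 = 100.8 kWh
Cost = 8.4 × £0.44 + 100.8 × £0.36 = £3.696 + £36.288 = £39.98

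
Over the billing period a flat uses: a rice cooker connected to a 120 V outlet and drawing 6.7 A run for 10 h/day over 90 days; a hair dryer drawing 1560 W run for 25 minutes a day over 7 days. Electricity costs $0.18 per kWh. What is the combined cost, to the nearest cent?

rice cooker: Power = 6.7 A × 120 V = 804 W = 0.804 kW
rice cooker: Runtime = 10 h/day × 90 days = 900 h
rice cooker: 0.804 kW × 900 h = 723.6 kWh
hair dryer: Runtime = 25 min × 7 = 175 min = 2.916666… h
hair dryer: 1.56 kW × 2.916666… h = 4.55 kWh
Total energy = 728.15 kWh
Cost = 728.15 × $0.18 = $131.07

$131.07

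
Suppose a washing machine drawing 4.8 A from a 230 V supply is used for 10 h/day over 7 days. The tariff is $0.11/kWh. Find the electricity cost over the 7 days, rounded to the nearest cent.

$8.50

Power = 4.8 A × 230 V = 1104 W = 1.104 kW
Runtime = 10 h/day × 7 days = 70 h
Energy = 1.104 kW × 70 h = 77.28 kWh
Cost = 77.28 kWh × $0.11/kWh = $8.50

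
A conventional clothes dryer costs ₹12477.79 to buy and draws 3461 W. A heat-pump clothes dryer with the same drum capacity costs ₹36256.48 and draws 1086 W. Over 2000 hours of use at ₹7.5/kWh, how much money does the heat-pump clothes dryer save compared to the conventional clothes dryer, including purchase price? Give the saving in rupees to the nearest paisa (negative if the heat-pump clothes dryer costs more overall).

₹11846.31

conventional clothes dryer: ₹12477.79 + (3461/1000) kW × 2000 h × ₹7.5 = ₹12477.79 + ₹51915 = ₹64392.79
heat-pump clothes dryer: ₹36256.48 + (1086/1000) kW × 2000 h × ₹7.5 = ₹36256.48 + ₹16290 = ₹52546.48
Saving = ₹64392.79 − ₹52546.48 = ₹11846.31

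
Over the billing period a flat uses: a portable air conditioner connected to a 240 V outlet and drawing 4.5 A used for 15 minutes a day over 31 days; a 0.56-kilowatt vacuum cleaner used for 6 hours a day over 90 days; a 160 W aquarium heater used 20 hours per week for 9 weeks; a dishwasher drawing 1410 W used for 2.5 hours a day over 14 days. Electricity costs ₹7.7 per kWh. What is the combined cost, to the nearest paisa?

₹2994.68

portable air conditioner: Power = 4.5 A × 240 V = 1080 W = 1.08 kW
portable air conditioner: Runtime = 15 min × 31 = 465 min = 7.75 h
portable air conditioner: 1.08 kW × 7.75 h = 8.37 kWh
vacuum cleaner: Runtime = 6 h/day × 90 days = 540 h
vacuum cleaner: 0.56 kW × 540 h = 302.4 kWh
aquarium heater: Runtime = 20 h/week × 9 weeks = 180 h
aquarium heater: 0.16 kW × 180 h = 28.8 kWh
dishwasher: Runtime = 2.5 h/day × 14 days = 35 h
dishwasher: 1.41 kW × 35 h = 49.35 kWh
Total energy = 388.92 kWh
Cost = 388.92 × ₹7.7 = ₹2994.68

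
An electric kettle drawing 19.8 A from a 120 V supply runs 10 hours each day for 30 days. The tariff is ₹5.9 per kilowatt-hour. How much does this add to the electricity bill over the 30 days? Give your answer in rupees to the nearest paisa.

₹4205.52

Power = 19.8 A × 120 V = 2376 W = 2.376 kW
Runtime = 10 h/day × 30 days = 300 h
Energy = 2.376 kW × 300 h = 712.8 kWh
Cost = 712.8 kWh × ₹5.9/kWh = ₹4205.52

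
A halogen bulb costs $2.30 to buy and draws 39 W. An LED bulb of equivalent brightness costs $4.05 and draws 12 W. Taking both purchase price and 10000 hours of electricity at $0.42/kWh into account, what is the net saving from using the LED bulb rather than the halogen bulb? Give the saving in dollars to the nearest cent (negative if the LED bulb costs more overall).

halogen bulb: $2.30 + (39/1000) kW × 10000 h × $0.42 = $2.30 + $163.8 = $166.1
LED bulb: $4.05 + (12/1000) kW × 10000 h × $0.42 = $4.05 + $50.4 = $54.45
Saving = $166.1 − $54.45 = $111.65

$111.65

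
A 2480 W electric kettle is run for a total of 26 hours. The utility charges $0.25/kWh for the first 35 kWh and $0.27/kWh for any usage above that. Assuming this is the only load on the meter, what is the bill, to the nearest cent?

Energy = 2.48 kW × 26 h = 64.48 kWh
Tier 1 (0–35 kWh): 35 × $0.25 = $8.75
Above 35 kWh: 29.48 × $0.27 = $7.9596
Bill = $16.71

$16.71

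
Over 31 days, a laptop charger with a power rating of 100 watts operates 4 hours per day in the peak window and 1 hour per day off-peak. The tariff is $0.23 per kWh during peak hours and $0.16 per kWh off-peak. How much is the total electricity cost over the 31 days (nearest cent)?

Peak energy = 0.1 kW × 4 h × 31 = 12.4 kWh
Off-peak energy = 0.1 kW × 1 h × 31 = 3.1 kWh
Cost = 12.4 × $0.23 + 3.1 × $0.16 = $2.852 + $0.496 = $3.35

$3.35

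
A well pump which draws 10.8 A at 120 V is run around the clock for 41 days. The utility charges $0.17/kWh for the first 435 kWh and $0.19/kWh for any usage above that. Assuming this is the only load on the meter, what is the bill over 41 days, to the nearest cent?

$233.60

Power = 10.8 A × 120 V = 1296 W = 1.296 kW
Runtime = 24 h × 41 = 984 h
Energy = 1.296 kW × 984 h = 1275.264 kWh
Tier 1 (0–435 kWh): 435 × $0.17 = $73.95
Above 435 kWh: 840.264 × $0.19 = $159.65016
Bill = $233.60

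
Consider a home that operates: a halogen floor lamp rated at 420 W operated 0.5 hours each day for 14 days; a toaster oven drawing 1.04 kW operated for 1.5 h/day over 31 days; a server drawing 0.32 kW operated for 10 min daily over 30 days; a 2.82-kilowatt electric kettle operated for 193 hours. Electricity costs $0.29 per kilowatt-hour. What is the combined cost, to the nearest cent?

$173.18

halogen floor lamp: Runtime = 0.5 h/day × 14 days = 7 h
halogen floor lamp: 0.42 kW × 7 h = 2.94 kWh
toaster oven: Runtime = 1.5 h/day × 31 days = 46.5 h
toaster oven: 1.04 kW × 46.5 h = 48.36 kWh
server: Runtime = 10 min × 30 = 300 min = 5 h
server: 0.32 kW × 5 h = 1.6 kWh
electric kettle: 2.82 kW × 193 h = 544.26 kWh
Total energy = 597.16 kWh
Cost = 597.16 × $0.29 = $173.18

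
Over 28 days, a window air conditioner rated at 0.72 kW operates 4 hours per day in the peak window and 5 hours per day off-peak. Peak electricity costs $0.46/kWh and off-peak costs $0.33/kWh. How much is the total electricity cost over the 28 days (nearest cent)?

$70.36

Peak energy = 0.72 kW × 4 h × 28 = 80.64 kWh
Off-peak energy = 0.72 kW × 5 h × 28 = 100.8 kWh
Cost = 80.64 × $0.46 + 100.8 × $0.33 = $37.0944 + $33.264 = $70.36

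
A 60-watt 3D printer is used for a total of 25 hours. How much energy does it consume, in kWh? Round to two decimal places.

Energy = 0.06 kW × 25 h = 1.5 kWh

1.50 kWh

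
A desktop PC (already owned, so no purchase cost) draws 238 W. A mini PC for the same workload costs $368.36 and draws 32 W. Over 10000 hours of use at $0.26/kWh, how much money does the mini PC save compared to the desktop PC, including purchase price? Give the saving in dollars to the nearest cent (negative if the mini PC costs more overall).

$167.24

desktop PC: $0.00 + (238/1000) kW × 10000 h × $0.26 = $0.00 + $618.8 = $618.8
mini PC: $368.36 + (32/1000) kW × 10000 h × $0.26 = $368.36 + $83.2 = $451.56
Saving = $618.8 − $451.56 = $167.24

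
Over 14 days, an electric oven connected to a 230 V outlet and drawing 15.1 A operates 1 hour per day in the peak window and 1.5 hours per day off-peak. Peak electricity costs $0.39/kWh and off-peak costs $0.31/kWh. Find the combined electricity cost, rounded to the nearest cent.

$41.57

Power = 15.1 A × 230 V = 3473 W = 3.473 kW
Peak energy = 3.473 kW × 1 h × 14 = 48.622 kWh
Off-peak energy = 3.473 kW × 1.5 h × 14 = 72.933 kWh
Cost = 48.622 × $0.39 + 72.933 × $0.31 = $18.96258 + $22.60923 = $41.57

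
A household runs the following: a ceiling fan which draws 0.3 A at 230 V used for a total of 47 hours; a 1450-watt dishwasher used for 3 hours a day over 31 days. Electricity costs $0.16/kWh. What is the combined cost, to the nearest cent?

$22.09

ceiling fan: Power = 0.3 A × 230 V = 69 W = 0.069 kW
ceiling fan: 0.069 kW × 47 h = 3.243 kWh
dishwasher: Runtime = 3 h/day × 31 days = 93 h
dishwasher: 1.45 kW × 93 h = 134.85 kWh
Total energy = 138.093 kWh
Cost = 138.093 × $0.16 = $22.09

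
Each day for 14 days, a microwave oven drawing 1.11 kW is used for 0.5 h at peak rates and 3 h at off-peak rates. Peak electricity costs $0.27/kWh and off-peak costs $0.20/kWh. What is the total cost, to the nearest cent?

$11.42

Peak energy = 1.11 kW × 0.5 h × 14 = 7.77 kWh
Off-peak energy = 1.11 kW × 3 h × 14 = 46.62 kWh
Cost = 7.77 × $0.27 + 46.62 × $0.20 = $2.0979 + $9.324 = $11.42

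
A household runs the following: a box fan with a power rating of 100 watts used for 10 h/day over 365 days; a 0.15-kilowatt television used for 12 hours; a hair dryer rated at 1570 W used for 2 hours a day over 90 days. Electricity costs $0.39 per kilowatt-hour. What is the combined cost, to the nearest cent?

box fan: Runtime = 10 h/day × 365 days = 3650 h
box fan: 0.1 kW × 3650 h = 365 kWh
television: 0.15 kW × 12 h = 1.8 kWh
hair dryer: Runtime = 2 h/day × 90 days = 180 h
hair dryer: 1.57 kW × 180 h = 282.6 kWh
Total energy = 649.4 kWh
Cost = 649.4 × $0.39 = $253.27

$253.27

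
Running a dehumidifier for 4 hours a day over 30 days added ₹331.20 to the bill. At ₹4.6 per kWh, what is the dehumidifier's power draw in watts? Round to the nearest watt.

Energy = ₹331.20 ÷ ₹4.6/kWh = 72 kWh
Runtime = 4 h/day × 30 days = 120 h
Power = 72 kWh ÷ 120 h = 0.6 kW = 600 W

600 W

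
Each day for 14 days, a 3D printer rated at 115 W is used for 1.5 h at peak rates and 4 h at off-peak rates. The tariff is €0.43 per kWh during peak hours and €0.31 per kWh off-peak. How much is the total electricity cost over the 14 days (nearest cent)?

€3.03

Peak energy = 0.115 kW × 1.5 h × 14 = 2.415 kWh
Off-peak energy = 0.115 kW × 4 h × 14 = 6.44 kWh
Cost = 2.415 × €0.43 + 6.44 × €0.31 = €1.03845 + €1.9964 = €3.03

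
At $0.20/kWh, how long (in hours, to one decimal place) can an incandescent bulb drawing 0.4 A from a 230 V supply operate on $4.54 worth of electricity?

Power = 0.4 A × 230 V = 92 W = 0.092 kW
Energy available = $4.54 ÷ $0.20/kWh = 22.7 kWh
Hours = 22.7 kWh ÷ 0.092 kW = 246.7 h

246.7 h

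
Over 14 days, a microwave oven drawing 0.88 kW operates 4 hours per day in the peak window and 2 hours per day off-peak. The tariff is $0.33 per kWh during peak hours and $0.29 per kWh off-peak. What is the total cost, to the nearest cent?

$23.41

Peak energy = 0.88 kW × 4 h × 14 = 49.28 kWh
Off-peak energy = 0.88 kW × 2 h × 14 = 24.64 kWh
Cost = 49.28 × $0.33 + 24.64 × $0.29 = $16.2624 + $7.1456 = $23.41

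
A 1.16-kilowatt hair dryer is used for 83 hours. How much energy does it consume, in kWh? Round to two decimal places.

Energy = 1.16 kW × 83 h = 96.28 kWh

96.28 kWh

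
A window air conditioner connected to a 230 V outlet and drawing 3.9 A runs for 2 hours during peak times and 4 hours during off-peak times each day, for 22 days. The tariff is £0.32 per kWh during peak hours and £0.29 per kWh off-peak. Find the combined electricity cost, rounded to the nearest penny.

£35.52

Power = 3.9 A × 230 V = 897 W = 0.897 kW
Peak energy = 0.897 kW × 2 h × 22 = 39.468 kWh
Off-peak energy = 0.897 kW × 4 h × 22 = 78.936 kWh
Cost = 39.468 × £0.32 + 78.936 × £0.29 = £12.62976 + £22.89144 = £35.52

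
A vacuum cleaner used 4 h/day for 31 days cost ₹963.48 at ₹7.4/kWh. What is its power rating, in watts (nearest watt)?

Energy = ₹963.48 ÷ ₹7.4/kWh = 130.2 kWh
Runtime = 4 h/day × 31 days = 124 h
Power = 130.2 kWh ÷ 124 h = 1.05 kW = 1050 W

1050 W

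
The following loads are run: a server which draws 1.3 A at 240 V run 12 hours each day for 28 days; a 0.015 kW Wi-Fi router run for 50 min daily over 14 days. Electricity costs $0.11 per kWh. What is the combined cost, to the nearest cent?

$11.55

server: Power = 1.3 A × 240 V = 312 W = 0.312 kW
server: Runtime = 12 h/day × 28 days = 336 h
server: 0.312 kW × 336 h = 104.832 kWh
Wi-Fi router: Runtime = 50 min × 14 = 700 min = 11.666666… h
Wi-Fi router: 0.015 kW × 11.666666… h = 0.175 kWh
Total energy = 105.007 kWh
Cost = 105.007 × $0.11 = $11.55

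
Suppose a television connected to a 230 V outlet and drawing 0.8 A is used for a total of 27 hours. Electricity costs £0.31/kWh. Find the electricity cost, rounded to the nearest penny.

Power = 0.8 A × 230 V = 184 W = 0.184 kW
Energy = 0.184 kW × 27 h = 4.968 kWh
Cost = 4.968 kWh × £0.31/kWh = £1.54

£1.54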